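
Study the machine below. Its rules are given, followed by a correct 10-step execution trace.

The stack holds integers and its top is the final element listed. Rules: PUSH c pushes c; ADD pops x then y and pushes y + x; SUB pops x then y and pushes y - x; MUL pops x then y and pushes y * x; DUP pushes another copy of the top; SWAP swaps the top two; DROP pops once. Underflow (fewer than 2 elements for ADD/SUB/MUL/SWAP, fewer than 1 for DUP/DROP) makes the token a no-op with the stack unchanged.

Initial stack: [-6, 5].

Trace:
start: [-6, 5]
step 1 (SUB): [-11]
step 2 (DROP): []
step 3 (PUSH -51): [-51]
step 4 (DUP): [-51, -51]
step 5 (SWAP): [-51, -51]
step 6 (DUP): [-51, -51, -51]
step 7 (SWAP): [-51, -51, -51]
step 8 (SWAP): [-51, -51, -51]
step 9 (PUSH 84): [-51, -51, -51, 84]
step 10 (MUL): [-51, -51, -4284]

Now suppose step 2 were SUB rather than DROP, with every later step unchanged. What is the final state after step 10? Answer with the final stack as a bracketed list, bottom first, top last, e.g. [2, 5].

(re-executing from step 2 with the substitution; state before step 2: [-11])
step 2 (SUB): [-11]
step 3 (PUSH -51): [-11, -51]
step 4 (DUP): [-11, -51, -51]
step 5 (SWAP): [-11, -51, -51]
step 6 (DUP): [-11, -51, -51, -51]
step 7 (SWAP): [-11, -51, -51, -51]
step 8 (SWAP): [-11, -51, -51, -51]
step 9 (PUSH 84): [-11, -51, -51, -51, 84]
step 10 (MUL): [-11, -51, -51, -4284]

[-11, -51, -51, -4284]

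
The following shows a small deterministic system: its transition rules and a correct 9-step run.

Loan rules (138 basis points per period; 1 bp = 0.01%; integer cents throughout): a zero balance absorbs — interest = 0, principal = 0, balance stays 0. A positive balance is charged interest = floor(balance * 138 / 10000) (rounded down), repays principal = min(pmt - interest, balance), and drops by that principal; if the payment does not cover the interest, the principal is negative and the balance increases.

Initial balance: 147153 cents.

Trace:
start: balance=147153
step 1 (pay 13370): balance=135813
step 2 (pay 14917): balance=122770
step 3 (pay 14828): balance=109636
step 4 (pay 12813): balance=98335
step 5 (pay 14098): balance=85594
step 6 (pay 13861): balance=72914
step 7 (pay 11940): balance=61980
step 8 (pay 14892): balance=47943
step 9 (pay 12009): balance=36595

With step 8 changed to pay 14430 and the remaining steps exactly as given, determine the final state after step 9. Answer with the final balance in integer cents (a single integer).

37063

(re-executing from step 8 with the substitution; state before step 8: balance=61980)
step 8 (pay 14430): balance=48405
step 9 (pay 12009): balance=37063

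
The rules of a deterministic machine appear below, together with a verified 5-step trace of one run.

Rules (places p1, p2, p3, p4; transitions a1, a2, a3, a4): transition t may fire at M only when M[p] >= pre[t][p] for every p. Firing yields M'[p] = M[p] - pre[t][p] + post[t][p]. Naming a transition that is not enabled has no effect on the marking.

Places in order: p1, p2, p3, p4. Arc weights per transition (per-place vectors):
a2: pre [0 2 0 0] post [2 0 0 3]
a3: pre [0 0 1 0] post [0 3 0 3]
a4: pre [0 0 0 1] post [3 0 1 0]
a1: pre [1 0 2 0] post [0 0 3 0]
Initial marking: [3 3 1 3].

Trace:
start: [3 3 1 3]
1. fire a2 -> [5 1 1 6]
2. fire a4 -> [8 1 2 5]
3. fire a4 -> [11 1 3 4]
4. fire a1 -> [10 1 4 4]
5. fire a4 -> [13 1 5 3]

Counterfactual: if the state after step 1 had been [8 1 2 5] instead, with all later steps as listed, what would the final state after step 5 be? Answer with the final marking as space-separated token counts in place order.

state after step 1 := [8 1 2 5]
2. fire a4 -> [11 1 3 4]
3. fire a4 -> [14 1 4 3]
4. fire a1 -> [13 1 5 3]
5. fire a4 -> [16 1 6 2]

16 1 6 2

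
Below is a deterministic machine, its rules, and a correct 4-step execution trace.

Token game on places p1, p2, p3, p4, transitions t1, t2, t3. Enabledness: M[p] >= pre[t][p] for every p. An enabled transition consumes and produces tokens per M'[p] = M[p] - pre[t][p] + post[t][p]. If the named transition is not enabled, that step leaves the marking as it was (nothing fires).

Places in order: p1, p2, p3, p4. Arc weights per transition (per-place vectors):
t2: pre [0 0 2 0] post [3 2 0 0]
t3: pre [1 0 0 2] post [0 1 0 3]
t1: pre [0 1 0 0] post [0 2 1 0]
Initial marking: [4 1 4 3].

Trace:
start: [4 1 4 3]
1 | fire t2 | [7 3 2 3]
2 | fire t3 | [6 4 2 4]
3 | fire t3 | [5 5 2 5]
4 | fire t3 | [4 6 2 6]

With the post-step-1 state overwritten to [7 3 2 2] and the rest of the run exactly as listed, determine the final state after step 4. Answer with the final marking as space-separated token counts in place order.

state after step 1 := [7 3 2 2]
2 | fire t3 | [6 4 2 3]
3 | fire t3 | [5 5 2 4]
4 | fire t3 | [4 6 2 5]

4 6 2 5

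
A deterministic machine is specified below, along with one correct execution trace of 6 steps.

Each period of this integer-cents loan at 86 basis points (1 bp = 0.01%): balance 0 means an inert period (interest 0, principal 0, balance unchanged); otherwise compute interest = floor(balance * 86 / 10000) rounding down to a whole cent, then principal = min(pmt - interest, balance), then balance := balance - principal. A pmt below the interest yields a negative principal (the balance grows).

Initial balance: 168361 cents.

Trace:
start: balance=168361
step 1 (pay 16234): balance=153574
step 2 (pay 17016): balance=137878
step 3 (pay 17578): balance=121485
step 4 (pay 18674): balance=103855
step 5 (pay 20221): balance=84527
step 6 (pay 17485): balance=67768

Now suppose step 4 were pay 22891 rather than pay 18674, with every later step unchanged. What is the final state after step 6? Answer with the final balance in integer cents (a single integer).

63478

(re-executing from step 4 with the substitution; state before step 4: balance=121485)
step 4 (pay 22891): balance=99638
step 5 (pay 20221): balance=80273
step 6 (pay 17485): balance=63478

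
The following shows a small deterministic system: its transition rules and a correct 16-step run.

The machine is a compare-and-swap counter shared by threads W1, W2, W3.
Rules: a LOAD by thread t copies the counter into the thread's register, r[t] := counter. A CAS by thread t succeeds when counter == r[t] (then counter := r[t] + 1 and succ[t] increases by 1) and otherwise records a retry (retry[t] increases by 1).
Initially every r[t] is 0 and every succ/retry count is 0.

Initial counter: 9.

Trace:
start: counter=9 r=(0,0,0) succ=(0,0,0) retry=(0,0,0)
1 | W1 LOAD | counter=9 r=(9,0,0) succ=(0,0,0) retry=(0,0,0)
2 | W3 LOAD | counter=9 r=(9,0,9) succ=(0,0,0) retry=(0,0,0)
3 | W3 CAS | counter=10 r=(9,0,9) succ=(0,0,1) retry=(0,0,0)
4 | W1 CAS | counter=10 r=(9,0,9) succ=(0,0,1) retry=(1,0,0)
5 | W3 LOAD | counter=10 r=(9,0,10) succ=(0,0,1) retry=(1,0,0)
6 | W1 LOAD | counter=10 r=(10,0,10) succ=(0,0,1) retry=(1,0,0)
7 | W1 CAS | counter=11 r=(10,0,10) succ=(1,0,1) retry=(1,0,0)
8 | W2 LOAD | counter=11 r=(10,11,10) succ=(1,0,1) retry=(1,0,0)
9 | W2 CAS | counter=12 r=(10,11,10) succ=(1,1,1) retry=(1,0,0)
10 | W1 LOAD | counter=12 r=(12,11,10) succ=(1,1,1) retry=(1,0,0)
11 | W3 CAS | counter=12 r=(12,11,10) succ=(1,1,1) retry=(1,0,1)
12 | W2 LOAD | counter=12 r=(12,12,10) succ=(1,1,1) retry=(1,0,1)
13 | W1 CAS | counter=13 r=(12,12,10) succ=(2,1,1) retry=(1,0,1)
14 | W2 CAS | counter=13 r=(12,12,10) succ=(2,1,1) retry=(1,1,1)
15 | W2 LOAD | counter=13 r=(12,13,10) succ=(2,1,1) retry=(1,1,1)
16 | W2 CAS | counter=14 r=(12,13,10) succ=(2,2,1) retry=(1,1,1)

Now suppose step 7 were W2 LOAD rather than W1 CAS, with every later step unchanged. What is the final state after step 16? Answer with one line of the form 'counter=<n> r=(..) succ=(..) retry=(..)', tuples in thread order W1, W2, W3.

counter=13 r=(11,12,10) succ=(1,2,1) retry=(1,1,1)

(re-executing from step 7 with the substitution; state before step 7: counter=10 r=(10,0,10) succ=(0,0,1) retry=(1,0,0))
7 | W2 LOAD | counter=10 r=(10,10,10) succ=(0,0,1) retry=(1,0,0)
8 | W2 LOAD | counter=10 r=(10,10,10) succ=(0,0,1) retry=(1,0,0)
9 | W2 CAS | counter=11 r=(10,10,10) succ=(0,1,1) retry=(1,0,0)
10 | W1 LOAD | counter=11 r=(11,10,10) succ=(0,1,1) retry=(1,0,0)
11 | W3 CAS | counter=11 r=(11,10,10) succ=(0,1,1) retry=(1,0,1)
12 | W2 LOAD | counter=11 r=(11,11,10) succ=(0,1,1) retry=(1,0,1)
13 | W1 CAS | counter=12 r=(11,11,10) succ=(1,1,1) retry=(1,0,1)
14 | W2 CAS | counter=12 r=(11,11,10) succ=(1,1,1) retry=(1,1,1)
15 | W2 LOAD | counter=12 r=(11,12,10) succ=(1,1,1) retry=(1,1,1)
16 | W2 CAS | counter=13 r=(11,12,10) succ=(1,2,1) retry=(1,1,1)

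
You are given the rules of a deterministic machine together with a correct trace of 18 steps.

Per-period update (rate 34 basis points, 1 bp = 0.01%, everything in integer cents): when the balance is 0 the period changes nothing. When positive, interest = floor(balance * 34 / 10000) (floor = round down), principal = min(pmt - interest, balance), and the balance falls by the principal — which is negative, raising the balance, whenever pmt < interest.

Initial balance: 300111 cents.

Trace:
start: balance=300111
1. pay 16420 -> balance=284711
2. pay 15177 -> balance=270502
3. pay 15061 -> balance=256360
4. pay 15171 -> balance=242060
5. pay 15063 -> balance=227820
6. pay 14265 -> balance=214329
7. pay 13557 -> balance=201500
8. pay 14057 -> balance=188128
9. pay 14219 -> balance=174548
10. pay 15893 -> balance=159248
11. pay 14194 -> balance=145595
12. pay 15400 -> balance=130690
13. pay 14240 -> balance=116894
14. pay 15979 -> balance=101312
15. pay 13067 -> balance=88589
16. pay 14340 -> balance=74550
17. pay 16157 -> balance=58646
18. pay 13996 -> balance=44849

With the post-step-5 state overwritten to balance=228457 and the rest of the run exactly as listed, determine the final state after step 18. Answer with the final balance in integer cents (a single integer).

state after step 5 := balance=228457
6. pay 14265 -> balance=214968
7. pay 13557 -> balance=202141
8. pay 14057 -> balance=188771
9. pay 14219 -> balance=175193
10. pay 15893 -> balance=159895
11. pay 14194 -> balance=146244
12. pay 15400 -> balance=131341
13. pay 14240 -> balance=117547
14. pay 15979 -> balance=101967
15. pay 13067 -> balance=89246
16. pay 14340 -> balance=75209
17. pay 16157 -> balance=59307
18. pay 13996 -> balance=45512

45512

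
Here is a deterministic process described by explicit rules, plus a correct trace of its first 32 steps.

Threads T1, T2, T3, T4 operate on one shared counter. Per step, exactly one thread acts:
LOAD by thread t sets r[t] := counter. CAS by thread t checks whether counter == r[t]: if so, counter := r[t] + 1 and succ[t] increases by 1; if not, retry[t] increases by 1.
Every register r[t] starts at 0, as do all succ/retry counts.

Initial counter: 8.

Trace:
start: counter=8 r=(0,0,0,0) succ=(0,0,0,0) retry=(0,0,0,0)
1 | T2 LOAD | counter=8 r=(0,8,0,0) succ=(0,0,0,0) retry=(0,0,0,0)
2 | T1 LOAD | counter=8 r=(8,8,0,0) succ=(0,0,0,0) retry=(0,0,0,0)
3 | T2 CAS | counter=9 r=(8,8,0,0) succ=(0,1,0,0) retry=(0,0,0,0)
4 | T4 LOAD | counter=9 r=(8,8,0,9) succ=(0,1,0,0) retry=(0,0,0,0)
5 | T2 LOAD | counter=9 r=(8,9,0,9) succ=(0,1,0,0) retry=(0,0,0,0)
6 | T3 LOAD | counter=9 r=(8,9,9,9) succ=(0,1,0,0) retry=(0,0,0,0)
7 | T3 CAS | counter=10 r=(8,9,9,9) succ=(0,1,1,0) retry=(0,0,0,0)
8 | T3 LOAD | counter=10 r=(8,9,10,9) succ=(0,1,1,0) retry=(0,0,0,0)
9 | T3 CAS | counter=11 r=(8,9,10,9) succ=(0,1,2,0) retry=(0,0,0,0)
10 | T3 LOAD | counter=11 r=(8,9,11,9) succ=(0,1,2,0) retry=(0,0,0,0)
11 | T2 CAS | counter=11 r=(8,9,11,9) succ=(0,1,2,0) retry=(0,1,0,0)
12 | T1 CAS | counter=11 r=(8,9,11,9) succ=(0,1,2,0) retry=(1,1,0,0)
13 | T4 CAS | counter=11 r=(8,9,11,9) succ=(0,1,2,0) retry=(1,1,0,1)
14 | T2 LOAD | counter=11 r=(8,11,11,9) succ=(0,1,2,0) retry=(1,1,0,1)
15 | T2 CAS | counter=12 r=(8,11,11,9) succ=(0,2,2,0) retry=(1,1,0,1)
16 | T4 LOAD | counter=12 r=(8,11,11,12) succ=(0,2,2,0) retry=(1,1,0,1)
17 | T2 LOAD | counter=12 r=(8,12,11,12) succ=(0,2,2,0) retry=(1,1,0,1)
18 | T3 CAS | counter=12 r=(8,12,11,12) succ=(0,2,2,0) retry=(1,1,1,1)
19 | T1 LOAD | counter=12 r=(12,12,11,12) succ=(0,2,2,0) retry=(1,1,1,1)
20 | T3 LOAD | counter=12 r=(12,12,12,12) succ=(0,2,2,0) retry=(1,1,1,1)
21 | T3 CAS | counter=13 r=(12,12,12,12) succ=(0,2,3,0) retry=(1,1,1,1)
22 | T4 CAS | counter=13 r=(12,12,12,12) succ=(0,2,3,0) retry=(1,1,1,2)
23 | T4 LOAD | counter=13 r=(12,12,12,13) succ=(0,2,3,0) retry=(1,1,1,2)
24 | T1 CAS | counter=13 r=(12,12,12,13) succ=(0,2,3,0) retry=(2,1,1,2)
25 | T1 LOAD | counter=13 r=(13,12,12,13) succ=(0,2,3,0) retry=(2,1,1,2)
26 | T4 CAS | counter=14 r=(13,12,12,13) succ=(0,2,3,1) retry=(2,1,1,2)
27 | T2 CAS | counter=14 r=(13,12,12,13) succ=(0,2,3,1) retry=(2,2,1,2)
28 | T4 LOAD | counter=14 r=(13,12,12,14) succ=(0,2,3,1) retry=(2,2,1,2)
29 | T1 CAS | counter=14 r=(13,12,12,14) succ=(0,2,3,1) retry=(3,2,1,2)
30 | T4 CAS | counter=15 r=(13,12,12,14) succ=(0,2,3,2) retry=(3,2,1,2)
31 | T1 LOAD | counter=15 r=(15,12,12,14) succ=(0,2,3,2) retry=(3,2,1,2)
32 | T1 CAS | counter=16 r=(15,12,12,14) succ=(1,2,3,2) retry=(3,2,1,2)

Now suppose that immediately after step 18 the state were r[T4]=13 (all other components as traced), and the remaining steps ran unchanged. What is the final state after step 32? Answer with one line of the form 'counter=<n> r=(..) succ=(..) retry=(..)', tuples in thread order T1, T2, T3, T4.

state after step 18 := counter=12 r=(8,12,11,13) succ=(0,2,2,0) retry=(1,1,1,1)
19 | T1 LOAD | counter=12 r=(12,12,11,13) succ=(0,2,2,0) retry=(1,1,1,1)
20 | T3 LOAD | counter=12 r=(12,12,12,13) succ=(0,2,2,0) retry=(1,1,1,1)
21 | T3 CAS | counter=13 r=(12,12,12,13) succ=(0,2,3,0) retry=(1,1,1,1)
22 | T4 CAS | counter=14 r=(12,12,12,13) succ=(0,2,3,1) retry=(1,1,1,1)
23 | T4 LOAD | counter=14 r=(12,12,12,14) succ=(0,2,3,1) retry=(1,1,1,1)
24 | T1 CAS | counter=14 r=(12,12,12,14) succ=(0,2,3,1) retry=(2,1,1,1)
25 | T1 LOAD | counter=14 r=(14,12,12,14) succ=(0,2,3,1) retry=(2,1,1,1)
26 | T4 CAS | counter=15 r=(14,12,12,14) succ=(0,2,3,2) retry=(2,1,1,1)
27 | T2 CAS | counter=15 r=(14,12,12,14) succ=(0,2,3,2) retry=(2,2,1,1)
28 | T4 LOAD | counter=15 r=(14,12,12,15) succ=(0,2,3,2) retry=(2,2,1,1)
29 | T1 CAS | counter=15 r=(14,12,12,15) succ=(0,2,3,2) retry=(3,2,1,1)
30 | T4 CAS | counter=16 r=(14,12,12,15) succ=(0,2,3,3) retry=(3,2,1,1)
31 | T1 LOAD | counter=16 r=(16,12,12,15) succ=(0,2,3,3) retry=(3,2,1,1)
32 | T1 CAS | counter=17 r=(16,12,12,15) succ=(1,2,3,3) retry=(3,2,1,1)

counter=17 r=(16,12,12,15) succ=(1,2,3,3) retry=(3,2,1,1)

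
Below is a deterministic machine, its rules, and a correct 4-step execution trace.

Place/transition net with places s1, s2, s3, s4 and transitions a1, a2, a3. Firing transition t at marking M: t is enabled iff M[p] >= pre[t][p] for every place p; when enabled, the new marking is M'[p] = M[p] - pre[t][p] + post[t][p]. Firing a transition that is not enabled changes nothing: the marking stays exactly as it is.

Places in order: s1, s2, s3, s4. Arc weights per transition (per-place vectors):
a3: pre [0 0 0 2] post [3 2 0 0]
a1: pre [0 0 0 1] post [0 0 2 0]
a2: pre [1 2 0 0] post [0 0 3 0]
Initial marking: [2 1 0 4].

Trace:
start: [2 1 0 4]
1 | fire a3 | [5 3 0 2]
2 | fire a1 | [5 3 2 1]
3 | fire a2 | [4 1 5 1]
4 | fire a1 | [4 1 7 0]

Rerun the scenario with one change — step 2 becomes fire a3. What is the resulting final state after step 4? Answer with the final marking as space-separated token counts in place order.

(re-executing from step 2 with the substitution; state before step 2: [5 3 0 2])
2 | fire a3 | [8 5 0 0]
3 | fire a2 | [7 3 3 0]
4 | fire a1 | [7 3 3 0]

7 3 3 0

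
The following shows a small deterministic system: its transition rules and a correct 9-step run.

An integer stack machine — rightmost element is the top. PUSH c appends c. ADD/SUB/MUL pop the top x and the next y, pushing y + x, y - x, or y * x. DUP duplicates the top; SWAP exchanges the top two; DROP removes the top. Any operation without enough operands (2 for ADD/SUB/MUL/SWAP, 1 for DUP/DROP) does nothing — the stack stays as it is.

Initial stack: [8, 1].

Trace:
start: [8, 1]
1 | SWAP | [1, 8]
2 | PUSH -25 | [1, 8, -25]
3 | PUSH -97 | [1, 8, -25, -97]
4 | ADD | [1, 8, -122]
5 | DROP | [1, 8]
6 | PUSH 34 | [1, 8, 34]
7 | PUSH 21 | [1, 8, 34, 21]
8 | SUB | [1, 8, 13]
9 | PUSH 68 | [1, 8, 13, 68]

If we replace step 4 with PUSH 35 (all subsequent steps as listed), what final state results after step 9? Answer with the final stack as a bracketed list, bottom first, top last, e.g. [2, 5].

(re-executing from step 4 with the substitution; state before step 4: [1, 8, -25, -97])
4 | PUSH 35 | [1, 8, -25, -97, 35]
5 | DROP | [1, 8, -25, -97]
6 | PUSH 34 | [1, 8, -25, -97, 34]
7 | PUSH 21 | [1, 8, -25, -97, 34, 21]
8 | SUB | [1, 8, -25, -97, 13]
9 | PUSH 68 | [1, 8, -25, -97, 13, 68]

[1, 8, -25, -97, 13, 68]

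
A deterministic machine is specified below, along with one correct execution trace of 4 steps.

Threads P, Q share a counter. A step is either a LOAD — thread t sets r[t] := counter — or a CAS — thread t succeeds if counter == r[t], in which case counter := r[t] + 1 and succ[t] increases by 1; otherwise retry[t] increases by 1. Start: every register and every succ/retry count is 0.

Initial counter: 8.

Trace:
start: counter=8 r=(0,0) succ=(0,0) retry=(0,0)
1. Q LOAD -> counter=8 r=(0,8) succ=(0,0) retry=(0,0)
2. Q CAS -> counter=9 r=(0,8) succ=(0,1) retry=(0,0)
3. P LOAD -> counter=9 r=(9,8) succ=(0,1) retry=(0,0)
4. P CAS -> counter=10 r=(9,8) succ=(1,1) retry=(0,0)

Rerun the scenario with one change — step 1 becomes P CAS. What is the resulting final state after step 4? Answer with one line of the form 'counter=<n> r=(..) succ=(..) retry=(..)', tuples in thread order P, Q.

(re-executing from step 1 with the substitution; state before step 1: counter=8 r=(0,0) succ=(0,0) retry=(0,0))
1. P CAS -> counter=8 r=(0,0) succ=(0,0) retry=(1,0)
2. Q CAS -> counter=8 r=(0,0) succ=(0,0) retry=(1,1)
3. P LOAD -> counter=8 r=(8,0) succ=(0,0) retry=(1,1)
4. P CAS -> counter=9 r=(8,0) succ=(1,0) retry=(1,1)

counter=9 r=(8,0) succ=(1,0) retry=(1,1)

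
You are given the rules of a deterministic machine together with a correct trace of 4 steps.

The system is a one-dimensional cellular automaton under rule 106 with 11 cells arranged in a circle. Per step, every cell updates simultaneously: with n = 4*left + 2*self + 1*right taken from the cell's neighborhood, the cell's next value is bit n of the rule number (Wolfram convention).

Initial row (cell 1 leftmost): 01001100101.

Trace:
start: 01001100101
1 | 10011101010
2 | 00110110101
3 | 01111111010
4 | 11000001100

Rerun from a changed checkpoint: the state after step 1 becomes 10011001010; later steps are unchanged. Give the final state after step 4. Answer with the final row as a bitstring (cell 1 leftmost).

state after step 1 := 10011001010
2 | 00111010101
3 | 01101101010
4 | 11111110100

11111110100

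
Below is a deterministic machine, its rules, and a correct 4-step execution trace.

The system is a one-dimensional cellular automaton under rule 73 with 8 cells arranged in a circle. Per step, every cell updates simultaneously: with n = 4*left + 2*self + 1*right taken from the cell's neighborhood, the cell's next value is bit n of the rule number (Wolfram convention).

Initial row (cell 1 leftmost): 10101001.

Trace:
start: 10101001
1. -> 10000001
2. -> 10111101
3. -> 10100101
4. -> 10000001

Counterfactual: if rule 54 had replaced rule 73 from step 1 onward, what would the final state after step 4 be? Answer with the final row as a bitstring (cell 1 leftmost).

(re-executing steps 1..4 under rule 54; state before step 1: 10101001)
1. -> 01111110
2. -> 10000001
3. -> 01000010
4. -> 11100111

11100111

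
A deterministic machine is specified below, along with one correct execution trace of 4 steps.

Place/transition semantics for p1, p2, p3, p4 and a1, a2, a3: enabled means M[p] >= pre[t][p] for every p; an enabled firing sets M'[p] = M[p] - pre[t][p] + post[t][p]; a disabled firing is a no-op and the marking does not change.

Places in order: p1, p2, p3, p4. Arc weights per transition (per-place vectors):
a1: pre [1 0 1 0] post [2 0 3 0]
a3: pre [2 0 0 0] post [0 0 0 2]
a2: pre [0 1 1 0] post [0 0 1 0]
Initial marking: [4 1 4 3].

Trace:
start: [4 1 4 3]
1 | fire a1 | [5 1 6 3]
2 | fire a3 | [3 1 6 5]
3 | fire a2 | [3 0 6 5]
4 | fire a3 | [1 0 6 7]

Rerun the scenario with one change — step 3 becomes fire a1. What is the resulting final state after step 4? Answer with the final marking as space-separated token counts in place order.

2 1 8 7

(re-executing from step 3 with the substitution; state before step 3: [3 1 6 5])
3 | fire a1 | [4 1 8 5]
4 | fire a3 | [2 1 8 7]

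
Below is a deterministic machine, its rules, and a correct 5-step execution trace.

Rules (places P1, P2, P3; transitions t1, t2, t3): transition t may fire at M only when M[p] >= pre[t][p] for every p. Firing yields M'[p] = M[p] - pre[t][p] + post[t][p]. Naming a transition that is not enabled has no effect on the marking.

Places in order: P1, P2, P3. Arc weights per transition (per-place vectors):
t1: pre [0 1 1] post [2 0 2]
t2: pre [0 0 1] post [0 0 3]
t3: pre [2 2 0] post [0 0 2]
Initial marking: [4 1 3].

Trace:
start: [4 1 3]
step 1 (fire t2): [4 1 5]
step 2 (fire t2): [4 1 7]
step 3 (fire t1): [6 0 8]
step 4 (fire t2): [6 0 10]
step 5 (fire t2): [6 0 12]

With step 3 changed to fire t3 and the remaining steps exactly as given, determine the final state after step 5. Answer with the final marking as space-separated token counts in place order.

4 1 11

(re-executing from step 3 with the substitution; state before step 3: [4 1 7])
step 3 (fire t3): [4 1 7]
step 4 (fire t2): [4 1 9]
step 5 (fire t2): [4 1 11]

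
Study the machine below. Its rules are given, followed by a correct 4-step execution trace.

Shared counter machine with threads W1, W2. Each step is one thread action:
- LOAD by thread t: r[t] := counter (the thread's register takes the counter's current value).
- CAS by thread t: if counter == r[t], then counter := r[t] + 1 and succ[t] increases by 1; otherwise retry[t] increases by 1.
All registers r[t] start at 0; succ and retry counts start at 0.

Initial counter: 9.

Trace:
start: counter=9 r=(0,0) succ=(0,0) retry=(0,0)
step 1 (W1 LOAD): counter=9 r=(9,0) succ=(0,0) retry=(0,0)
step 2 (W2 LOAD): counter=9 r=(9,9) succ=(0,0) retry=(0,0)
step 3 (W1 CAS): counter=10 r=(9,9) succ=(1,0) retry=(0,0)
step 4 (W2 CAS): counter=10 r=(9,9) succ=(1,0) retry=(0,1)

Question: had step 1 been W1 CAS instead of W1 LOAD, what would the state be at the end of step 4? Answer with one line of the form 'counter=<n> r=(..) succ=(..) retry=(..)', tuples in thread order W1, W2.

counter=10 r=(0,9) succ=(0,1) retry=(2,0)

(re-executing from step 1 with the substitution; state before step 1: counter=9 r=(0,0) succ=(0,0) retry=(0,0))
step 1 (W1 CAS): counter=9 r=(0,0) succ=(0,0) retry=(1,0)
step 2 (W2 LOAD): counter=9 r=(0,9) succ=(0,0) retry=(1,0)
step 3 (W1 CAS): counter=9 r=(0,9) succ=(0,0) retry=(2,0)
step 4 (W2 CAS): counter=10 r=(0,9) succ=(0,1) retry=(2,0)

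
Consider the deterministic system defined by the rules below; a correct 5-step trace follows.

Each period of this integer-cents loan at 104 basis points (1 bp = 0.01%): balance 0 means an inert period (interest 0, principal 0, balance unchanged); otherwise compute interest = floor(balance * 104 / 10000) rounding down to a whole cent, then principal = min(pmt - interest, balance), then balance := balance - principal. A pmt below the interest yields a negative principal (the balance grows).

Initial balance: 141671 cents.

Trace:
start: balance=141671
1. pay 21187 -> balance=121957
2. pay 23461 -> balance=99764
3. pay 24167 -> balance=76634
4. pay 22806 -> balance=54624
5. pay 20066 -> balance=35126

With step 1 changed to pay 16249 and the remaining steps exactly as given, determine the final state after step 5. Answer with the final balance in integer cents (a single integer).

40273

(re-executing from step 1 with the substitution; state before step 1: balance=141671)
1. pay 16249 -> balance=126895
2. pay 23461 -> balance=104753
3. pay 24167 -> balance=81675
4. pay 22806 -> balance=59718
5. pay 20066 -> balance=40273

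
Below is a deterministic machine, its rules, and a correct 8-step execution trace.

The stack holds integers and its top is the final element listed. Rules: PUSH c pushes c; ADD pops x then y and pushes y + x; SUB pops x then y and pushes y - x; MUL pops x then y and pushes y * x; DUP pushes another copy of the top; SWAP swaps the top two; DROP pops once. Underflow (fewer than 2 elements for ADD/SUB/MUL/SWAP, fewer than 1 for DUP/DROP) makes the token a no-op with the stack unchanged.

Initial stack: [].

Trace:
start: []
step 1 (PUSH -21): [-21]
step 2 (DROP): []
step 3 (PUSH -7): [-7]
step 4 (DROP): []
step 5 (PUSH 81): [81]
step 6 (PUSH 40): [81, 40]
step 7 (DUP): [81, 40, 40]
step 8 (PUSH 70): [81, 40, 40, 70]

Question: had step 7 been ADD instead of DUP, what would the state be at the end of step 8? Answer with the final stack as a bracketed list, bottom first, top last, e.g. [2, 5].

[121, 70]

(re-executing from step 7 with the substitution; state before step 7: [81, 40])
step 7 (ADD): [121]
step 8 (PUSH 70): [121, 70]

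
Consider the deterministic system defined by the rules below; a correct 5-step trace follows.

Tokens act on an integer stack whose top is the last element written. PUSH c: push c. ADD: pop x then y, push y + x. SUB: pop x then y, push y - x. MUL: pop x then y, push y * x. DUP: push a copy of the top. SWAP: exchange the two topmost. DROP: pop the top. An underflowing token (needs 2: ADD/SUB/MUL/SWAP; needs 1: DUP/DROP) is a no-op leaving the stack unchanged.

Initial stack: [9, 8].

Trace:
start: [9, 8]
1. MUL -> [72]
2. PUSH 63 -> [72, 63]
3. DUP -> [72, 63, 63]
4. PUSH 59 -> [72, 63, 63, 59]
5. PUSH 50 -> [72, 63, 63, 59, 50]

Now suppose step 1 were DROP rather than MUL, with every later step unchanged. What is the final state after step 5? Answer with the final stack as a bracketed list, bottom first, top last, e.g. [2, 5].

[9, 63, 63, 59, 50]

(re-executing from step 1 with the substitution; state before step 1: [9, 8])
1. DROP -> [9]
2. PUSH 63 -> [9, 63]
3. DUP -> [9, 63, 63]
4. PUSH 59 -> [9, 63, 63, 59]
5. PUSH 50 -> [9, 63, 63, 59, 50]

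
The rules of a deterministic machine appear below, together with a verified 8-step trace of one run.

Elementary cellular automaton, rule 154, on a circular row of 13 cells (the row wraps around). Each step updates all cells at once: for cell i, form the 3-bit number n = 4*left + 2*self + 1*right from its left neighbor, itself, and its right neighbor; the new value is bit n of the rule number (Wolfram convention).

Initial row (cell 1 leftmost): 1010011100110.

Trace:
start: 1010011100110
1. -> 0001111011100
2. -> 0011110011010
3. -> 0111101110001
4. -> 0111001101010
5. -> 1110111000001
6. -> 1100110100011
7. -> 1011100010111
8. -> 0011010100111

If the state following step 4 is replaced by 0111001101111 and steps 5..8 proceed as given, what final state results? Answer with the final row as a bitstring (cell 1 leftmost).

state after step 4 := 0111001101111
5. -> 0110111001110
6. -> 1100110111101
7. -> 1011100111001
8. -> 0011011110111

0011011110111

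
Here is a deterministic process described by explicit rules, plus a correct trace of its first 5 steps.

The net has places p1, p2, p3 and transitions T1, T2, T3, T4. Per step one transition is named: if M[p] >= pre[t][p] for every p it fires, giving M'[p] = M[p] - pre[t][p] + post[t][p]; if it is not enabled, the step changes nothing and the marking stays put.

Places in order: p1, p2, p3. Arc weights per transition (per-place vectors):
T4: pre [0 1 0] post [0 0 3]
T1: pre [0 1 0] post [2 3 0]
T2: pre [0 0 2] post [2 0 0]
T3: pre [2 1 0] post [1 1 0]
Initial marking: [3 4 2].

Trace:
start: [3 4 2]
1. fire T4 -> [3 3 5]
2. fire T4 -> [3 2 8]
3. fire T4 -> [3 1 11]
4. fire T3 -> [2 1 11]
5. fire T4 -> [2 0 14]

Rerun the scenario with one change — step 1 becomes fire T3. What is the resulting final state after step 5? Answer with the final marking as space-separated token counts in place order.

1 1 11

(re-executing from step 1 with the substitution; state before step 1: [3 4 2])
1. fire T3 -> [2 4 2]
2. fire T4 -> [2 3 5]
3. fire T4 -> [2 2 8]
4. fire T3 -> [1 2 8]
5. fire T4 -> [1 1 11]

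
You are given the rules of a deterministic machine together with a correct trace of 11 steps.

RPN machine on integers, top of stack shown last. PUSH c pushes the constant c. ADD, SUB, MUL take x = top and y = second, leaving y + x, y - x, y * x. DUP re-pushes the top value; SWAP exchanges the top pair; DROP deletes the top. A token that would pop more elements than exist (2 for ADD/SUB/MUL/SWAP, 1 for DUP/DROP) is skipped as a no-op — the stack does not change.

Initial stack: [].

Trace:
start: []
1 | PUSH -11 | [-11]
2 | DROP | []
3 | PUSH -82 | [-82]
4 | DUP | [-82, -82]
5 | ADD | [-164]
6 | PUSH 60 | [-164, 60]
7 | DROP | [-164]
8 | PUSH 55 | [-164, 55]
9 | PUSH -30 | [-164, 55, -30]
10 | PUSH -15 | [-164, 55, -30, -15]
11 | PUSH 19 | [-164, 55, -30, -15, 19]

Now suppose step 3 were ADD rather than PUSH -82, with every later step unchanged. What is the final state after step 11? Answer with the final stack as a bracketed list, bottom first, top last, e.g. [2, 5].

[55, -30, -15, 19]

(re-executing from step 3 with the substitution; state before step 3: [])
3 | ADD | []
4 | DUP | []
5 | ADD | []
6 | PUSH 60 | [60]
7 | DROP | []
8 | PUSH 55 | [55]
9 | PUSH -30 | [55, -30]
10 | PUSH -15 | [55, -30, -15]
11 | PUSH 19 | [55, -30, -15, 19]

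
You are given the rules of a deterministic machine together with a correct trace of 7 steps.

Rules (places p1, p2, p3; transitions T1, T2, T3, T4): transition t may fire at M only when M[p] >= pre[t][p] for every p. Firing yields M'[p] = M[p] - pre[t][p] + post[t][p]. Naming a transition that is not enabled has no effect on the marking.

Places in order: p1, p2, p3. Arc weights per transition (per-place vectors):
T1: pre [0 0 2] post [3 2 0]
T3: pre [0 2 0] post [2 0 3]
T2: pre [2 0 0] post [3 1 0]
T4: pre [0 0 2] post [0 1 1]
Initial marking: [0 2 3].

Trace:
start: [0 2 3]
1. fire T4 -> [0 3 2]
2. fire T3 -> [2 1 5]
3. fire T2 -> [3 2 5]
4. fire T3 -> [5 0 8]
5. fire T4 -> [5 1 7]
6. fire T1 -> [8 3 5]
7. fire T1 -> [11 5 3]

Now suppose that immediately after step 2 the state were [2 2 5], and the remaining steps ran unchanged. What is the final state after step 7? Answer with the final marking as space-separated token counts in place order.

state after step 2 := [2 2 5]
3. fire T2 -> [3 3 5]
4. fire T3 -> [5 1 8]
5. fire T4 -> [5 2 7]
6. fire T1 -> [8 4 5]
7. fire T1 -> [11 6 3]

11 6 3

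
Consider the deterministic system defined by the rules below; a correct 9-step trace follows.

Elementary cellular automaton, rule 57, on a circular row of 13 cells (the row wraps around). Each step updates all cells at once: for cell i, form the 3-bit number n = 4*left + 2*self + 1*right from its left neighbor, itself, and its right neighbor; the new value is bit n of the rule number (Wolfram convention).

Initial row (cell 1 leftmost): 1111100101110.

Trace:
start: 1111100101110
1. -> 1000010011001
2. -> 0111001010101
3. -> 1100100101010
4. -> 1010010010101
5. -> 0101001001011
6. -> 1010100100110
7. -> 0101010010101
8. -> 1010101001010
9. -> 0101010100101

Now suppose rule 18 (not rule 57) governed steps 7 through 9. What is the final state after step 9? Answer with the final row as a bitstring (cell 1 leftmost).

(re-executing steps 7..9 under rule 18; state before step 7: 1010100100110)
7. -> 0000011011000
8. -> 0000100000100
9. -> 0001010001010

0001010001010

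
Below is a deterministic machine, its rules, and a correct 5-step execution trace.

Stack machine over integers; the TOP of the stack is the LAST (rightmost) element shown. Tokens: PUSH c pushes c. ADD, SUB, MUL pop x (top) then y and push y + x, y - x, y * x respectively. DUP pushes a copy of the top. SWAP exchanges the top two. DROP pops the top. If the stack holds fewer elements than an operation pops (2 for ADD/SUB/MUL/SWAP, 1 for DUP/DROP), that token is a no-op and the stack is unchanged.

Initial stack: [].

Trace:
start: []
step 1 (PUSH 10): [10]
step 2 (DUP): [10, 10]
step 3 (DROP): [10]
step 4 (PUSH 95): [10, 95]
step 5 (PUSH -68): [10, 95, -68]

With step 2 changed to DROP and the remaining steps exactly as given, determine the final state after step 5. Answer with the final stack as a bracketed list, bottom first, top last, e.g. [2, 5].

(re-executing from step 2 with the substitution; state before step 2: [10])
step 2 (DROP): []
step 3 (DROP): []
step 4 (PUSH 95): [95]
step 5 (PUSH -68): [95, -68]

[95, -68]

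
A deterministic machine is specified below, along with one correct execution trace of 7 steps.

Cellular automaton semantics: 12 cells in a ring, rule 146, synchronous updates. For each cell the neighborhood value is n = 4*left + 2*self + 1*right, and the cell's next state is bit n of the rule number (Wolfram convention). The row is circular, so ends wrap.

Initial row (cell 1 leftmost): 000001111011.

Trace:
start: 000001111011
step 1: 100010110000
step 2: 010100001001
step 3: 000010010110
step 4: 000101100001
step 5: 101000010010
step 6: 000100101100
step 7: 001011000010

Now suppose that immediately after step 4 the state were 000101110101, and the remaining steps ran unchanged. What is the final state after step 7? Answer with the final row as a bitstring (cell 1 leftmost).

101000001010

state after step 4 := 000101110101
step 5: 101000100000
step 6: 000101010001
step 7: 101000001010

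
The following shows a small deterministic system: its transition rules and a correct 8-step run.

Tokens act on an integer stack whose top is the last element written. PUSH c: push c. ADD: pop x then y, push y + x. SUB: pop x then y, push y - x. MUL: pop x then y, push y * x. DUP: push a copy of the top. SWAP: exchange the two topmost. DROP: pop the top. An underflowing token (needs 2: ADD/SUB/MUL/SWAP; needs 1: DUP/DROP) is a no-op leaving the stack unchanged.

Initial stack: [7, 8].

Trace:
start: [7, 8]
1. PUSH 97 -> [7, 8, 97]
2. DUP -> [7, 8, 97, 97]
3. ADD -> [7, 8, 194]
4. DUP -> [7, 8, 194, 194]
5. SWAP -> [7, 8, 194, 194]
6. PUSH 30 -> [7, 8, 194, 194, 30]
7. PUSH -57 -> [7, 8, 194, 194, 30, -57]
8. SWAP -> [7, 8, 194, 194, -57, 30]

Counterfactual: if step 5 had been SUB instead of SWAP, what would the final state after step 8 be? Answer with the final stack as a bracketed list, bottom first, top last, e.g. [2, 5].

(re-executing from step 5 with the substitution; state before step 5: [7, 8, 194, 194])
5. SUB -> [7, 8, 0]
6. PUSH 30 -> [7, 8, 0, 30]
7. PUSH -57 -> [7, 8, 0, 30, -57]
8. SWAP -> [7, 8, 0, -57, 30]

[7, 8, 0, -57, 30]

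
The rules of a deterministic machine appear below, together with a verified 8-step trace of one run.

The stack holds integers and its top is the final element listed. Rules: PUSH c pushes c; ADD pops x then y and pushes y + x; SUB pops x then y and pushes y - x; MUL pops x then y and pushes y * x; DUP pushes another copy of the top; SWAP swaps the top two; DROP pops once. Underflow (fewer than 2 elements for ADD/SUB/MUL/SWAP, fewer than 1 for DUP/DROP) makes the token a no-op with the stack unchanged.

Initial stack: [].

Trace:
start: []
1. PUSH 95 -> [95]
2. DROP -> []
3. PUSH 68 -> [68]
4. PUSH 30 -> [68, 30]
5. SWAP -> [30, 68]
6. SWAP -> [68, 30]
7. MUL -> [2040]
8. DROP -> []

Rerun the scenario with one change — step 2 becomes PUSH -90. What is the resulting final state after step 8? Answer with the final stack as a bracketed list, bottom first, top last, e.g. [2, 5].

(re-executing from step 2 with the substitution; state before step 2: [95])
2. PUSH -90 -> [95, -90]
3. PUSH 68 -> [95, -90, 68]
4. PUSH 30 -> [95, -90, 68, 30]
5. SWAP -> [95, -90, 30, 68]
6. SWAP -> [95, -90, 68, 30]
7. MUL -> [95, -90, 2040]
8. DROP -> [95, -90]

[95, -90]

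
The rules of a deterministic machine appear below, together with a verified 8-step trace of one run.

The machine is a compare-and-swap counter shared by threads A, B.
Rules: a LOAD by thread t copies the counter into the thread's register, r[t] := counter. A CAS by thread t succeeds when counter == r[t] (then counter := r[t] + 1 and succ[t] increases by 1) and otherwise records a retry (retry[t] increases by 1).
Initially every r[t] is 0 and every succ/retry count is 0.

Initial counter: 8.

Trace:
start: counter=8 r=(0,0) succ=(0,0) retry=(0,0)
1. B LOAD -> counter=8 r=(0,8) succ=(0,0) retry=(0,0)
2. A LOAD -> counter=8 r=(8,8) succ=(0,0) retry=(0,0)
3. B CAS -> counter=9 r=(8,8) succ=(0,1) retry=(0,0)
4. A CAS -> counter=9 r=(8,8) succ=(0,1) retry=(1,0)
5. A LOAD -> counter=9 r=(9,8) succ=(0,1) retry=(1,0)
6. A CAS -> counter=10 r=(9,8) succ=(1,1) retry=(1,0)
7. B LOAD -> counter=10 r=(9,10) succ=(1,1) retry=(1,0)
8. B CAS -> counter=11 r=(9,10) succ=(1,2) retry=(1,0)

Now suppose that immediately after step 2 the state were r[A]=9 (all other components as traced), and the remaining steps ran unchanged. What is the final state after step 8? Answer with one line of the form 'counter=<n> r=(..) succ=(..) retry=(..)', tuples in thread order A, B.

counter=12 r=(10,11) succ=(2,2) retry=(0,0)

state after step 2 := counter=8 r=(9,8) succ=(0,0) retry=(0,0)
3. B CAS -> counter=9 r=(9,8) succ=(0,1) retry=(0,0)
4. A CAS -> counter=10 r=(9,8) succ=(1,1) retry=(0,0)
5. A LOAD -> counter=10 r=(10,8) succ=(1,1) retry=(0,0)
6. A CAS -> counter=11 r=(10,8) succ=(2,1) retry=(0,0)
7. B LOAD -> counter=11 r=(10,11) succ=(2,1) retry=(0,0)
8. B CAS -> counter=12 r=(10,11) succ=(2,2) retry=(0,0)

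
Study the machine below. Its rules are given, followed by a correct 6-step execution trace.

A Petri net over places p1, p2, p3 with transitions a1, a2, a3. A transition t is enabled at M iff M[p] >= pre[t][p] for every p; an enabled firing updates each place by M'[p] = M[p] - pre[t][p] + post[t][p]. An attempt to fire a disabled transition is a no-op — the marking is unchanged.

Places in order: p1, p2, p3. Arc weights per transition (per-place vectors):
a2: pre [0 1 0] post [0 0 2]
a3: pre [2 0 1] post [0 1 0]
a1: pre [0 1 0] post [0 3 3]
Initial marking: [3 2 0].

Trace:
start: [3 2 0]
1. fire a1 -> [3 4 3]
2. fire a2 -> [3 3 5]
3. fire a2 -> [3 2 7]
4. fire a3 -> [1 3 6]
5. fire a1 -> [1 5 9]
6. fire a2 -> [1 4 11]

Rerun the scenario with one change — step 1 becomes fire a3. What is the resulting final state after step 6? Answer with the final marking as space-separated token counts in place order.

(re-executing from step 1 with the substitution; state before step 1: [3 2 0])
1. fire a3 -> [3 2 0]
2. fire a2 -> [3 1 2]
3. fire a2 -> [3 0 4]
4. fire a3 -> [1 1 3]
5. fire a1 -> [1 3 6]
6. fire a2 -> [1 2 8]

1 2 8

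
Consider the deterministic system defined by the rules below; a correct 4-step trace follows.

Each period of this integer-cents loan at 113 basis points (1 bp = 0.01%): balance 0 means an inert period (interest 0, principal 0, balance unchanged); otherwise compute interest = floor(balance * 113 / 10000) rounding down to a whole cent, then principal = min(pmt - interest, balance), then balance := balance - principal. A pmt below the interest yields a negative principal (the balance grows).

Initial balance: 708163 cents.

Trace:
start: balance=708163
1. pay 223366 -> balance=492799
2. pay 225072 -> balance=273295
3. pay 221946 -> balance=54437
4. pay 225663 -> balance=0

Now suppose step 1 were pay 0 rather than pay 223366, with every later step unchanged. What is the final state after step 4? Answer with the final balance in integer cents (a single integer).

(re-executing from step 1 with the substitution; state before step 1: balance=708163)
1. pay 0 -> balance=716165
2. pay 225072 -> balance=499185
3. pay 221946 -> balance=282879
4. pay 225663 -> balance=60412

60412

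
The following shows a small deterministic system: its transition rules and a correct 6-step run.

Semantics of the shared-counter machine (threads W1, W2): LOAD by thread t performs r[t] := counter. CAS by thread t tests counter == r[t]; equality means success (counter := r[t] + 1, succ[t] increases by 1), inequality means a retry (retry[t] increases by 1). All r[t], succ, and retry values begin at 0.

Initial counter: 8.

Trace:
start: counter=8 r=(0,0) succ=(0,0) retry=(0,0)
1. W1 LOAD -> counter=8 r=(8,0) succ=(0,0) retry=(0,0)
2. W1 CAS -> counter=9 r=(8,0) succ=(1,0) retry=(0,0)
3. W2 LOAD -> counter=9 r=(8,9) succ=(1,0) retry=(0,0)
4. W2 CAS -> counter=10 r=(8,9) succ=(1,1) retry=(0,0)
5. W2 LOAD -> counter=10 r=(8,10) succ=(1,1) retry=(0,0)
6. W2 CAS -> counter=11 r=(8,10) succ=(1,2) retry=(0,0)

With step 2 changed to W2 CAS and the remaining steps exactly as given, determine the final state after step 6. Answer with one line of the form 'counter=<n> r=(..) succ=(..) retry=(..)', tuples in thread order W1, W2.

(re-executing from step 2 with the substitution; state before step 2: counter=8 r=(8,0) succ=(0,0) retry=(0,0))
2. W2 CAS -> counter=8 r=(8,0) succ=(0,0) retry=(0,1)
3. W2 LOAD -> counter=8 r=(8,8) succ=(0,0) retry=(0,1)
4. W2 CAS -> counter=9 r=(8,8) succ=(0,1) retry=(0,1)
5. W2 LOAD -> counter=9 r=(8,9) succ=(0,1) retry=(0,1)
6. W2 CAS -> counter=10 r=(8,9) succ=(0,2) retry=(0,1)

counter=10 r=(8,9) succ=(0,2) retry=(0,1)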